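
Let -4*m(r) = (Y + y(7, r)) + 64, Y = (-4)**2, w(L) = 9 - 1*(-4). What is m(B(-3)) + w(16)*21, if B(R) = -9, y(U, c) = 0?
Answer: 253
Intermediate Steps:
w(L) = 13 (w(L) = 9 + 4 = 13)
Y = 16
m(r) = -20 (m(r) = -((16 + 0) + 64)/4 = -(16 + 64)/4 = -1/4*80 = -20)
m(B(-3)) + w(16)*21 = -20 + 13*21 = -20 + 273 = 253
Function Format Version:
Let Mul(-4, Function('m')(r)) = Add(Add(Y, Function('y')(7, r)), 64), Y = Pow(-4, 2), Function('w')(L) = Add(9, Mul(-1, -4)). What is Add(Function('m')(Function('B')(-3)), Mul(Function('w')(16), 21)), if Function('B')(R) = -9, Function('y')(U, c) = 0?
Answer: 253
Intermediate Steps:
Function('w')(L) = 13 (Function('w')(L) = Add(9, 4) = 13)
Y = 16
Function('m')(r) = -20 (Function('m')(r) = Mul(Rational(-1, 4), Add(Add(16, 0), 64)) = Mul(Rational(-1, 4), Add(16, 64)) = Mul(Rational(-1, 4), 80) = -20)
Add(Function('m')(Function('B')(-3)), Mul(Function('w')(16), 21)) = Add(-20, Mul(13, 21)) = Add(-20, 273) = 253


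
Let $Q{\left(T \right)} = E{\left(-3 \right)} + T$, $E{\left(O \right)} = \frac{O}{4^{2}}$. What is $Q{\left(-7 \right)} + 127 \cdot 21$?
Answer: $\frac{42557}{16} \approx 2659.8$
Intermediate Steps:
$E{\left(O \right)} = \frac{O}{16}$
$Q{\left(T \right)} = - \frac{3}{16} + T$ ($Q{\left(T \right)} = \frac{1}{16} \left(-3\right) + T = - \frac{3}{16} + T$)
$Q{\left(-7 \right)} + 127 \cdot 21 = \left(- \frac{3}{16} - 7\right) + 127 \cdot 21 = - \frac{115}{16} + 2667 = \frac{42557}{16}$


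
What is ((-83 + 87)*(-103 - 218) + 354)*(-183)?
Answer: 170190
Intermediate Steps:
((-83 + 87)*(-103 - 218) + 354)*(-183) = (4*(-321) + 354)*(-183) = (-1284 + 354)*(-183) = -930*(-183) = 170190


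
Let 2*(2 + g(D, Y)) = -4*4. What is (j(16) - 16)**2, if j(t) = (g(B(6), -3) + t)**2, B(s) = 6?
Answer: 400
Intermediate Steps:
g(D, Y) = -10 (g(D, Y) = -2 + (-4*4)/2 = -2 + (1/2)*(-16) = -2 - 8 = -10)
j(t) = (-10 + t)**2
(j(16) - 16)**2 = ((-10 + 16)**2 - 16)**2 = (6**2 - 16)**2 = (36 - 16)**2 = 20**2 = 400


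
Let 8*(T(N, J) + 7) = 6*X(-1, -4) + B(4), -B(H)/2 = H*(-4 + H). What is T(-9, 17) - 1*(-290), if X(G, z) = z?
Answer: 280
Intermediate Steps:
B(H) = -2*H*(-4 + H)
T(N, J) = -10 (T(N, J) = -7 + (6*(-4) + 2*4*(4 - 1*4))/8 = -7 + (-24 + 2*4*(4 - 4))/8 = -7 + (-24 + 2*4*0)/8 = -7 + (-24 + 0)/8 = -7 + (1/8)*(-24) = -7 - 3 = -10)
T(-9, 17) - 1*(-290) = -10 - 1*(-290) = -10 + 290 = 280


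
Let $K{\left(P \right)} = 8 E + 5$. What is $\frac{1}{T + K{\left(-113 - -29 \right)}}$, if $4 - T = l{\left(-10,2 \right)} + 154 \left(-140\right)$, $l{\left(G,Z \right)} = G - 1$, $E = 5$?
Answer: $\frac{1}{21620} \approx 4.6253 \cdot 10^{-5}$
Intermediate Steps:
$K{\left(P \right)} = 45$ ($K{\left(P \right)} = 8 \cdot 5 + 5 = 40 + 5 = 45$)
$l{\left(G,Z \right)} = -1 + G$
$T = 21575$ ($T = 4 - \left(\left(-1 - 10\right) + 154 \left(-140\right)\right) = 4 - \left(-11 - 21560\right) = 4 - -21571 = 4 + 21571 = 21575$)
$\frac{1}{T + K{\left(-113 - -29 \right)}} = \frac{1}{21575 + 45} = \frac{1}{21620}$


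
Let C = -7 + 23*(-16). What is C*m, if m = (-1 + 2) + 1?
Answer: -750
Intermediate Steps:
m = 2 (m = 1 + 1 = 2)
C = -375 (C = -7 - 368 = -375)
C*m = -375*2 = -750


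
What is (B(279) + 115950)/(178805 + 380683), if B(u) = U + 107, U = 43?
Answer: 9675/46624 ≈ 0.20751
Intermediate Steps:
B(u) = 150 (B(u) = 43 + 107 = 150)
(B(279) + 115950)/(178805 + 380683) = (150 + 115950)/(178805 + 380683) = 116100/559488 = 116100*(1/559488) = 9675/46624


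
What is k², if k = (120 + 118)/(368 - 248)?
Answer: 14161/3600 ≈ 3.9336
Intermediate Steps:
k = 119/60 (k = 238/120 = 238*(1/120) = 119/60 ≈ 1.9833)
k² = (119/60)² = 14161/3600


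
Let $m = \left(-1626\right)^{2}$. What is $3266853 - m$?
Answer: $622977$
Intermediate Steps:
$m = 2643876$
$3266853 - m = 3266853 - 2643876 = 622977$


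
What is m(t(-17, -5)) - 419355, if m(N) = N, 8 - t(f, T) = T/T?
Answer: -419348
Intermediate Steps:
t(f, T) = 7 (t(f, T) = 8 - T/T = 8 - 1*1 = 8 - 1 = 7)
m(t(-17, -5)) - 419355 = 7 - 419355 = -419348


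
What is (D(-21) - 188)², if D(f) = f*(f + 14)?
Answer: 1681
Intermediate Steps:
D(f) = f*(14 + f)
(D(-21) - 188)² = (-21*(14 - 21) - 188)² = (-21*(-7) - 188)² = (147 - 188)² = (-41)² = 1681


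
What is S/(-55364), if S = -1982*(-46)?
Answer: -22793/13841 ≈ -1.6468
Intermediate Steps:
S = 91172
S/(-55364) = 91172/(-55364) = 91172*(-1/55364) = -22793/13841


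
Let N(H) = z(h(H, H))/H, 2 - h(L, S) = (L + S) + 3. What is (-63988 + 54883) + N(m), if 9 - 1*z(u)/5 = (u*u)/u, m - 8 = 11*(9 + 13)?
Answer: -45474/5 ≈ -9094.8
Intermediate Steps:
m = 250 (m = 8 + 11*(9 + 13) = 8 + 11*22 = 8 + 242 = 250)
h(L, S) = -1 - L - S (h(L, S) = 2 - ((L + S) + 3) = 2 - (3 + L + S) = 2 + (-3 - L - S) = -1 - L - S)
z(u) = 45 - 5*u (z(u) = 45 - 5*u*u/u = 45 - 5*u**2/u = 45 - 5*u)
N(H) = (50 + 10*H)/H (N(H) = (45 - 5*(-1 - H - H))/H = (45 - 5*(-1 - 2*H))/H = (45 + (5 + 10*H))/H = (50 + 10*H)/H)
(-63988 + 54883) + N(m) = (-63988 + 54883) + (10 + 50/250) = -9105 + (10 + 50*(1/250)) = -9105 + (10 + 1/5) = -9105 + 51/5 = -45474/5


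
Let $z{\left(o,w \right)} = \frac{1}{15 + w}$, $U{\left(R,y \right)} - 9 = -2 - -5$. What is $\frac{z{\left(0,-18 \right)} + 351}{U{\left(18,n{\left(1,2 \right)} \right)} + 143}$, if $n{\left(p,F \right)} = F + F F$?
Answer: $\frac{1052}{465} \approx 2.2624$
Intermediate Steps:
$n{\left(p,F \right)} = F + F^{2}$
$U{\left(R,y \right)} = 12$ ($U{\left(R,y \right)} = 9 - -3 = 9 + \left(-2 + 5\right) = 9 + 3 = 12$)
$\frac{z{\left(0,-18 \right)} + 351}{U{\left(18,n{\left(1,2 \right)} \right)} + 143} = \frac{\frac{1}{15 - 18} + 351}{12 + 143} = \frac{\frac{1}{-3} + 351}{155} = \left(- \frac{1}{3} + 351\right) \frac{1}{155} = \frac{1052}{3} \cdot \frac{1}{155} = \frac{1052}{465}$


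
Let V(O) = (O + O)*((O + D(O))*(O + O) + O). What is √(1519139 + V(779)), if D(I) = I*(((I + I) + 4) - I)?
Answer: 5*√59299252509 ≈ 1.2176e+6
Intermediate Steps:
D(I) = I*(4 + I) (D(I) = I*((2*I + 4) - I) = I*((4 + 2*I) - I) = I*(4 + I))
V(O) = 2*O*(O + 2*O*(O + O*(4 + O))) (V(O) = (O + O)*((O + O*(4 + O))*(O + O) + O) = (2*O)*((O + O*(4 + O))*(2*O) + O) = (2*O)*(2*O*(O + O*(4 + O)) + O) = (2*O)*(O + 2*O*(O + O*(4 + O))) = 2*O*(O + 2*O*(O + O*(4 + O))))
√(1519139 + V(779)) = √(1519139 + 779²*(2 + 4*779² + 20*779)) = √(1519139 + 606841*(2 + 4*606841 + 15580)) = √(1519139 + 606841*(2 + 2427364 + 15580)) = √(1519139 + 606841*2442946) = √(1519139 + 1482479793586) = √1482481312725 = 5*√59299252509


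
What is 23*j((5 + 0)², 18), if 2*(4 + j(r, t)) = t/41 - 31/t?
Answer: -157573/1476 ≈ -106.76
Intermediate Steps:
j(r, t) = -4 - 31/(2*t) + t/82 (j(r, t) = -4 + (t/41 - 31/t)/2 = -4 + (-31/t + t/41)/2 = -4 + (-31/(2*t) + t/82) = -4 - 31/(2*t) + t/82)
23*j((5 + 0)², 18) = 23*((1/82)*(-1271 + 18*(-328 + 18))/18) = 23*((1/82)*(1/18)*(-1271 + 18*(-310))) = 23*((1/82)*(1/18)*(-1271 - 5580)) = 23*((1/82)*(1/18)*(-6851)) = 23*(-6851/1476) = -157573/1476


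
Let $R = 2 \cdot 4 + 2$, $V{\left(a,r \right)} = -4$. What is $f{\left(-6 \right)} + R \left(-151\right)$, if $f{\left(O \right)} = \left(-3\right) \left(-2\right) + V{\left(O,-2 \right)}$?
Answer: $-1508$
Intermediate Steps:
$R = 10$ ($R = 8 + 2 = 10$)
$f{\left(O \right)} = 2$ ($f{\left(O \right)} = \left(-3\right) \left(-2\right) - 4 = 6 - 4 = 2$)
$f{\left(-6 \right)} + R \left(-151\right) = 2 + 10 \left(-151\right) = 2 - 1510 = -1508$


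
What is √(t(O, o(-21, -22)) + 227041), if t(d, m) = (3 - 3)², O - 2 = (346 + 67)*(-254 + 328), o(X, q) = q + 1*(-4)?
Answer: √227041 ≈ 476.49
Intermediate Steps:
o(X, q) = -4 + q (o(X, q) = q - 4 = -4 + q)
O = 30564 (O = 2 + (346 + 67)*(-254 + 328) = 2 + 413*74 = 2 + 30562 = 30564)
t(d, m) = 0 (t(d, m) = 0² = 0)
√(t(O, o(-21, -22)) + 227041) = √(0 + 227041) = √227041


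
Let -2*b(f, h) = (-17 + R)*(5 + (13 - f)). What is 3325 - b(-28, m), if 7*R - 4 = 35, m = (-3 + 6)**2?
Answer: 21435/7 ≈ 3062.1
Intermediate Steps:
m = 9 (m = 3**2 = 9)
R = 39/7 (R = 4/7 + (1/7)*35 = 4/7 + 5 = 39/7 ≈ 5.5714)
b(f, h) = 720/7 - 40*f/7 (b(f, h) = -(-17 + 39/7)*(5 + (13 - f))/2 = -(-40)*(18 - f)/7 = -(-1440/7 + 80*f/7)/2 = 720/7 - 40*f/7)
3325 - b(-28, m) = 3325 - (720/7 - 40/7*(-28)) = 3325 - (720/7 + 160) = 3325 - 1*1840/7 = 3325 - 1840/7 = 21435/7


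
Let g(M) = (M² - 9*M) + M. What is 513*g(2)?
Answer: -6156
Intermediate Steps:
g(M) = M² - 8*M
513*g(2) = 513*(2*(-8 + 2)) = 513*(2*(-6)) = 513*(-12) = -6156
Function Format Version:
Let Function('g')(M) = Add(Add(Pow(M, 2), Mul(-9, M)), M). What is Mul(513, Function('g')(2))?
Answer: -6156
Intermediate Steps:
Function('g')(M) = Add(Pow(M, 2), Mul(-8, M))
Mul(513, Function('g')(2)) = Mul(513, Mul(2, Add(-8, 2))) = Mul(513, Mul(2, -6)) = Mul(513, -12) = -6156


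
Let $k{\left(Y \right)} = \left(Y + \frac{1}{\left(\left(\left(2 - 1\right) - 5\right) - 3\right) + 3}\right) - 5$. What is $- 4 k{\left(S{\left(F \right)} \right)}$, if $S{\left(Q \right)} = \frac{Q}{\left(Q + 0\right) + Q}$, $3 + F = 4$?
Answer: $19$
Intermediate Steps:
$F = 1$ ($F = -3 + 4 = 1$)
$S{\left(Q \right)} = \frac{1}{2}$ ($S{\left(Q \right)} = \frac{Q}{Q + Q} = \frac{Q}{2 Q} = Q \frac{1}{2 Q} = \frac{1}{2}$)
$k{\left(Y \right)} = - \frac{21}{4} + Y$ ($k{\left(Y \right)} = \left(Y + \frac{1}{\left(\left(1 - 5\right) - 3\right) + 3}\right) - 5 = \left(Y + \frac{1}{\left(-4 - 3\right) + 3}\right) - 5 = \left(Y + \frac{1}{-7 + 3}\right) - 5 = \left(Y + \frac{1}{-4}\right) - 5 = \left(Y - \frac{1}{4}\right) - 5 = \left(- \frac{1}{4} + Y\right) - 5 = - \frac{21}{4} + Y$)
$- 4 k{\left(S{\left(F \right)} \right)} = - 4 \left(- \frac{21}{4} + \frac{1}{2}\right) = \left(-4\right) \left(- \frac{19}{4}\right) = 19$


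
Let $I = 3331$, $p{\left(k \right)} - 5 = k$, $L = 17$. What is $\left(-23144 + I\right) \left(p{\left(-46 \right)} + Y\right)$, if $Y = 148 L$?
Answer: $-49037175$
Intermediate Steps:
$p{\left(k \right)} = 5 + k$
$Y = 2516$ ($Y = 148 \cdot 17 = 2516$)
$\left(-23144 + I\right) \left(p{\left(-46 \right)} + Y\right) = \left(-23144 + 3331\right) \left(\left(5 - 46\right) + 2516\right) = - 19813 \left(-41 + 2516\right) = \left(-19813\right) 2475 = -49037175$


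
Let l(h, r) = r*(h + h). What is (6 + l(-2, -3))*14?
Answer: 252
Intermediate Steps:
l(h, r) = 2*h*r (l(h, r) = r*(2*h) = 2*h*r)
(6 + l(-2, -3))*14 = (6 + 2*(-2)*(-3))*14 = (6 + 12)*14 = 18*14 = 252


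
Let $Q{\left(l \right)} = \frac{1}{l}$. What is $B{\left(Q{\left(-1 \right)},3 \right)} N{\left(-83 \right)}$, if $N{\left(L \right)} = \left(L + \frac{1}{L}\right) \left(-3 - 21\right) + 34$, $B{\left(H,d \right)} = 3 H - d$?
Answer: $- \frac{1009092}{83} \approx -12158.0$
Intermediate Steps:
$B{\left(H,d \right)} = - d + 3 H$
$N{\left(L \right)} = 34 - 24 L - \frac{24}{L}$ ($N{\left(L \right)} = \left(L + \frac{1}{L}\right) \left(-24\right) + 34 = \left(- 24 L - \frac{24}{L}\right) + 34 = 34 - 24 L - \frac{24}{L}$)
$B{\left(Q{\left(-1 \right)},3 \right)} N{\left(-83 \right)} = \left(\left(-1\right) 3 + \frac{3}{-1}\right) \left(34 - -1992 - \frac{24}{-83}\right) = \left(-3 + 3 \left(-1\right)\right) \left(34 + 1992 - - \frac{24}{83}\right) = \left(-3 - 3\right) \left(34 + 1992 + \frac{24}{83}\right) = \left(-6\right) \frac{168182}{83} = - \frac{1009092}{83}$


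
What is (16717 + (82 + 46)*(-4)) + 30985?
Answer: 47190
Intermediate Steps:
(16717 + (82 + 46)*(-4)) + 30985 = (16717 + 128*(-4)) + 30985 = (16717 - 512) + 30985 = 16205 + 30985 = 47190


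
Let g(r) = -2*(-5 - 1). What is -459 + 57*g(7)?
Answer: 225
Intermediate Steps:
g(r) = 12 (g(r) = -2*(-6) = 12)
-459 + 57*g(7) = -459 + 57*12 = -459 + 684 = 225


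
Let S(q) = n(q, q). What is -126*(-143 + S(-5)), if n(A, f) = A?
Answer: 18648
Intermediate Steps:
S(q) = q
-126*(-143 + S(-5)) = -126*(-143 - 5) = -126*(-148) = 18648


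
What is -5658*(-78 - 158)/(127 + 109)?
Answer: 5658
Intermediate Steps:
-5658*(-78 - 158)/(127 + 109) = -(-1335288)/236 = -5658*(-1) = 5658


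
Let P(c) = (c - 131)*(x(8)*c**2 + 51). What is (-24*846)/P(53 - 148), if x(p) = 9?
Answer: 846/765349 ≈ 0.0011054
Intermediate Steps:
P(c) = (-131 + c)*(51 + 9*c**2) (P(c) = (c - 131)*(9*c**2 + 51) = (-131 + c)*(51 + 9*c**2))
(-24*846)/P(53 - 148) = (-24*846)/(-6681 - 1179*(53 - 148)**2 + 9*(53 - 148)**3 + 51*(53 - 148)) = -20304/(-6681 - 1179*(-95)**2 + 9*(-95)**3 + 51*(-95)) = -20304/(-6681 - 1179*9025 + 9*(-857375) - 4845) = -20304/(-6681 - 10640475 - 7716375 - 4845) = -20304/(-18368376) = -20304*(-1/18368376) = 846/765349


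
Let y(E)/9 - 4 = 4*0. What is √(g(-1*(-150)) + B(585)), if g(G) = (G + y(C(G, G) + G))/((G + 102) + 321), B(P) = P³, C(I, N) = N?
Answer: √7303555493467/191 ≈ 14149.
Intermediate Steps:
y(E) = 36 (y(E) = 36 + 9*(4*0) = 36 + 9*0 = 36 + 0 = 36)
g(G) = (36 + G)/(423 + G) (g(G) = (G + 36)/((G + 102) + 321) = (36 + G)/((102 + G) + 321) = (36 + G)/(423 + G))
√(g(-1*(-150)) + B(585)) = √((36 - 1*(-150))/(423 - 1*(-150)) + 585³) = √((36 + 150)/(423 + 150) + 200201625) = √(186/573 + 200201625) = √((1/573)*186 + 200201625) = √(62/191 + 200201625) = √(38238510437/191) = √7303555493467/191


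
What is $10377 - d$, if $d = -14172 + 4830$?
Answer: $19719$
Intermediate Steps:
$d = -9342$
$10377 - d = 10377 - -9342 = 10377 + 9342 = 19719$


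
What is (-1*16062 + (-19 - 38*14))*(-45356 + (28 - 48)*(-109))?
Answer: 717282888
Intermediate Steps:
(-1*16062 + (-19 - 38*14))*(-45356 + (28 - 48)*(-109)) = (-16062 + (-19 - 532))*(-45356 - 20*(-109)) = (-16062 - 551)*(-45356 + 2180) = -16613*(-43176) = 717282888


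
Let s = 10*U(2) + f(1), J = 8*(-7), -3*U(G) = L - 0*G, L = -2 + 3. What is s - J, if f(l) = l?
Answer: 161/3 ≈ 53.667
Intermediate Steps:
L = 1
U(G) = -1/3 (U(G) = -(1 - 0*G)/3 = -(1 - 1*0)/3 = -(1 + 0)/3 = -1/3*1 = -1/3)
J = -56
s = -7/3 (s = 10*(-1/3) + 1 = -10/3 + 1 = -7/3 ≈ -2.3333)
s - J = -7/3 - 1*(-56) = -7/3 + 56 = 161/3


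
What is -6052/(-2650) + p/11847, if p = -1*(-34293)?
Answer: 27095749/5232425 ≈ 5.1784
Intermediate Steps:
p = 34293
-6052/(-2650) + p/11847 = -6052/(-2650) + 34293/11847 = -6052*(-1/2650) + 34293*(1/11847) = 3026/1325 + 11431/3949 = 27095749/5232425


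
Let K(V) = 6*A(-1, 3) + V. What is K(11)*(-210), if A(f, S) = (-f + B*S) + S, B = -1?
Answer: -3570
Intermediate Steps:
A(f, S) = -f (A(f, S) = (-f - S) + S = (-S - f) + S = -f)
K(V) = 6 + V (K(V) = 6*(-1*(-1)) + V = 6*1 + V = 6 + V)
K(11)*(-210) = (6 + 11)*(-210) = 17*(-210) = -3570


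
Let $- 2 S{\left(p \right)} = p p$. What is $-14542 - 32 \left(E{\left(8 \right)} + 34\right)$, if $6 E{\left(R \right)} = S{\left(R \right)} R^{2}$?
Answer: $- \frac{14122}{3} \approx -4707.3$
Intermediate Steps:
$S{\left(p \right)} = - \frac{p^{2}}{2}$ ($S{\left(p \right)} = - \frac{p p}{2} = - \frac{p^{2}}{2}$)
$E{\left(R \right)} = - \frac{R^{4}}{12}$ ($E{\left(R \right)} = \frac{- \frac{R^{2}}{2} R^{2}}{6} = \frac{\left(- \frac{1}{2}\right) R^{4}}{6} = - \frac{R^{4}}{12}$)
$-14542 - 32 \left(E{\left(8 \right)} + 34\right) = -14542 - 32 \left(- \frac{8^{4}}{12} + 34\right) = -14542 - 32 \left(\left(- \frac{1}{12}\right) 4096 + 34\right) = -14542 - 32 \left(- \frac{1024}{3} + 34\right) = -14542 - - \frac{29504}{3} = -14542 + \frac{29504}{3} = - \frac{14122}{3}$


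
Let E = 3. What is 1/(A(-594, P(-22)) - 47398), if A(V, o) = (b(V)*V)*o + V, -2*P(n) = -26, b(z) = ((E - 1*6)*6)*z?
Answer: -1/82611616 ≈ -1.2105e-8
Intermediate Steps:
b(z) = -18*z (b(z) = ((3 - 1*6)*6)*z = ((3 - 6)*6)*z = (-3*6)*z = -18*z)
P(n) = 13 (P(n) = -1/2*(-26) = 13)
A(V, o) = V - 18*o*V**2 (A(V, o) = ((-18*V)*V)*o + V = (-18*V**2)*o + V = -18*o*V**2 + V = V - 18*o*V**2)
1/(A(-594, P(-22)) - 47398) = 1/(-594*(1 - 18*(-594)*13) - 47398) = 1/(-594*(1 + 138996) - 47398) = 1/(-594*138997 - 47398) = 1/(-82564218 - 47398) = 1/(-82611616) = -1/82611616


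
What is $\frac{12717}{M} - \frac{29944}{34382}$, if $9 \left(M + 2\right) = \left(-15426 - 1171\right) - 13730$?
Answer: $- \frac{807295621}{173886965} \approx -4.6426$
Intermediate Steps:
$M = - \frac{10115}{3}$ ($M = -2 + \frac{\left(-15426 - 1171\right) - 13730}{9} = -2 + \frac{-16597 - 13730}{9} = -2 + \frac{1}{9} \left(-30327\right) = -2 - \frac{10109}{3} = - \frac{10115}{3} \approx -3371.7$)
$\frac{12717}{M} - \frac{29944}{34382} = \frac{12717}{- \frac{10115}{3}} - \frac{29944}{34382} = 12717 \left(- \frac{3}{10115}\right) - \frac{14972}{17191} = - \frac{38151}{10115} - \frac{14972}{17191} = - \frac{807295621}{173886965}$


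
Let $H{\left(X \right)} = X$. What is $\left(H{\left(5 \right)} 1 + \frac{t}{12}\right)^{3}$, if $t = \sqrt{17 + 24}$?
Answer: $\frac{\left(60 + \sqrt{41}\right)^{3}}{1728} \approx 169.44$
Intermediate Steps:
$t = \sqrt{41} \approx 6.4031$
$\left(H{\left(5 \right)} 1 + \frac{t}{12}\right)^{3} = \left(5 \cdot 1 + \frac{\sqrt{41}}{12}\right)^{3} = \left(5 + \sqrt{41} \cdot \frac{1}{12}\right)^{3} = \left(5 + \frac{\sqrt{41}}{12}\right)^{3}$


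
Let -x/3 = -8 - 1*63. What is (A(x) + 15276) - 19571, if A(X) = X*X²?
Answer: 9659302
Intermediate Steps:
x = 213 (x = -3*(-8 - 1*63) = -3*(-8 - 63) = -3*(-71) = 213)
A(X) = X³
(A(x) + 15276) - 19571 = (213³ + 15276) - 19571 = (9663597 + 15276) - 19571 = 9678873 - 19571 = 9659302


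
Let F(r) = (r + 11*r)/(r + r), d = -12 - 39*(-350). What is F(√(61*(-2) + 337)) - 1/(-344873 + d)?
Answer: 1987411/331235 ≈ 6.0000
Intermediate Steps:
d = 13638 (d = -12 + 13650 = 13638)
F(r) = 6 (F(r) = (12*r)/((2*r)) = (12*r)*(1/(2*r)) = 6)
F(√(61*(-2) + 337)) - 1/(-344873 + d) = 6 - 1/(-344873 + 13638) = 6 - 1/(-331235) = 6 - 1*(-1/331235) = 6 + 1/331235 = 1987411/331235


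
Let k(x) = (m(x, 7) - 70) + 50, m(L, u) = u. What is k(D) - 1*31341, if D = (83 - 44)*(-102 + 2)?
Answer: -31354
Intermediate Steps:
D = -3900 (D = 39*(-100) = -3900)
k(x) = -13 (k(x) = (7 - 70) + 50 = -63 + 50 = -13)
k(D) - 1*31341 = -13 - 1*31341 = -13 - 31341 = -31354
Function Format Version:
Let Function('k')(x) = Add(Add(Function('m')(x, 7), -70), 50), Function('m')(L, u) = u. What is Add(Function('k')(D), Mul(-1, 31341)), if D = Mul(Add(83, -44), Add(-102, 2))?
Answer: -31354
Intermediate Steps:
D = -3900 (D = Mul(39, -100) = -3900)
Function('k')(x) = -13 (Function('k')(x) = Add(Add(7, -70), 50) = Add(-63, 50) = -13)
Add(Function('k')(D), Mul(-1, 31341)) = Add(-13, Mul(-1, 31341)) = Add(-13, -31341) = -31354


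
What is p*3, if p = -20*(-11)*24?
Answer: 15840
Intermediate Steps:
p = 5280 (p = 220*24 = 5280)
p*3 = 5280*3 = 15840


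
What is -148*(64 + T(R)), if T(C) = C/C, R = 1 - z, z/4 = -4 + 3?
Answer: -9620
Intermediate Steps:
z = -4 (z = 4*(-4 + 3) = 4*(-1) = -4)
R = 5 (R = 1 - 1*(-4) = 1 + 4 = 5)
T(C) = 1
-148*(64 + T(R)) = -148*(64 + 1) = -148*65 = -9620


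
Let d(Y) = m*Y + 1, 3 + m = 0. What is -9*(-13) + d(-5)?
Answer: 133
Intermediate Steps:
m = -3 (m = -3 + 0 = -3)
d(Y) = 1 - 3*Y (d(Y) = -3*Y + 1 = 1 - 3*Y)
-9*(-13) + d(-5) = -9*(-13) + (1 - 3*(-5)) = 117 + (1 + 15) = 117 + 16 = 133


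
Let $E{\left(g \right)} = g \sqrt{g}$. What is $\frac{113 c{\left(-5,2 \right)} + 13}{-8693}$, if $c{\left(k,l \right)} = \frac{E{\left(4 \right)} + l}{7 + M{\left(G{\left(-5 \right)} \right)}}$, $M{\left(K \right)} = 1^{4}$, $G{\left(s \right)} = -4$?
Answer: $- \frac{617}{34772} \approx -0.017744$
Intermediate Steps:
$M{\left(K \right)} = 1$
$E{\left(g \right)} = g^{\frac{3}{2}}$
$c{\left(k,l \right)} = 1 + \frac{l}{8}$ ($c{\left(k,l \right)} = \frac{4^{\frac{3}{2}} + l}{7 + 1} = \frac{8 + l}{8} = \left(8 + l\right) \frac{1}{8} = 1 + \frac{l}{8}$)
$\frac{113 c{\left(-5,2 \right)} + 13}{-8693} = \frac{113 \left(1 + \frac{1}{8} \cdot 2\right) + 13}{-8693} = \left(113 \left(1 + \frac{1}{4}\right) + 13\right) \left(- \frac{1}{8693}\right) = \left(113 \cdot \frac{5}{4} + 13\right) \left(- \frac{1}{8693}\right) = \left(\frac{565}{4} + 13\right) \left(- \frac{1}{8693}\right) = \frac{617}{4} \left(- \frac{1}{8693}\right) = - \frac{617}{34772}$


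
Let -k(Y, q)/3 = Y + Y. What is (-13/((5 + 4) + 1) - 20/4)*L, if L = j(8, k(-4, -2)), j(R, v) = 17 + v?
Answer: -2583/10 ≈ -258.30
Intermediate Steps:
k(Y, q) = -6*Y (k(Y, q) = -3*(Y + Y) = -6*Y)
L = 41 (L = 17 - 6*(-4) = 17 + 24 = 41)
(-13/((5 + 4) + 1) - 20/4)*L = (-13/((5 + 4) + 1) - 20/4)*41 = (-13/(9 + 1) - 20*¼)*41 = (-13/10 - 5)*41 = -63/10*41 = -2583/10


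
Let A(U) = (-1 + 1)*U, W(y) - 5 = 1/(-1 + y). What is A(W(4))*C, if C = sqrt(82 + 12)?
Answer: 0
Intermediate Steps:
W(y) = 5 + 1/(-1 + y)
A(U) = 0 (A(U) = 0*U = 0)
C = sqrt(94) ≈ 9.6954
A(W(4))*C = 0*sqrt(94) = 0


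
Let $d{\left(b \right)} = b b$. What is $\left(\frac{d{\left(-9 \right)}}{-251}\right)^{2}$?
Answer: $\frac{6561}{63001} \approx 0.10414$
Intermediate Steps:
$d{\left(b \right)} = b^{2}$
$\left(\frac{d{\left(-9 \right)}}{-251}\right)^{2} = \left(\frac{\left(-9\right)^{2}}{-251}\right)^{2} = \left(81 \left(- \frac{1}{251}\right)\right)^{2} = \left(- \frac{81}{251}\right)^{2} = \frac{6561}{63001}$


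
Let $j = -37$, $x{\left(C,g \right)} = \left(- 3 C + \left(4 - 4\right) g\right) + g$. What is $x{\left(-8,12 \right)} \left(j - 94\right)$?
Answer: $-4716$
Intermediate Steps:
$x{\left(C,g \right)} = g - 3 C$ ($x{\left(C,g \right)} = \left(- 3 C + \left(4 - 4\right) g\right) + g = \left(- 3 C + 0 g\right) + g = \left(- 3 C + 0\right) + g = - 3 C + g = g - 3 C$)
$x{\left(-8,12 \right)} \left(j - 94\right) = \left(12 - -24\right) \left(-37 - 94\right) = \left(12 + 24\right) \left(-131\right) = 36 \left(-131\right) = -4716$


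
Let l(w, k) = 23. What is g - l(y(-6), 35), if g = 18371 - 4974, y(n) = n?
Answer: 13374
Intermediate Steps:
g = 13397
g - l(y(-6), 35) = 13397 - 1*23 = 13397 - 23 = 13374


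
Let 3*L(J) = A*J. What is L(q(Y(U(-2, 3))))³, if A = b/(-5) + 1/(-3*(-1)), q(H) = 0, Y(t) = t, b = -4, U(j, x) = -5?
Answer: 0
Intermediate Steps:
A = 17/15 (A = -4/(-5) + 1/(-3*(-1)) = -4*(-⅕) - ⅓*(-1) = ⅘ + ⅓ = 17/15 ≈ 1.1333)
L(J) = 17*J/45 (L(J) = (17*J/15)/3 = 17*J/45)
L(q(Y(U(-2, 3))))³ = ((17/45)*0)³ = 0³ = 0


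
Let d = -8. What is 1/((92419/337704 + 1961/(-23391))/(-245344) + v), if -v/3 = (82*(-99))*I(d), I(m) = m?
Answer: -646009910422272/125863402867891943399 ≈ -5.1326e-6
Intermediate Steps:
v = -194832 (v = -3*82*(-99)*(-8) = -(-24354)*(-8) = -3*64944 = -194832)
1/((92419/337704 + 1961/(-23391))/(-245344) + v) = 1/((92419/337704 + 1961/(-23391))/(-245344) - 194832) = 1/((92419*(1/337704) + 1961*(-1/23391))*(-1/245344) - 194832) = 1/((92419/337704 - 1961/23391)*(-1/245344) - 194832) = 1/((499845095/2633078088)*(-1/245344) - 194832) = 1/(-499845095/646009910422272 - 194832) = 1/(-125863402867891943399/646009910422272) = -646009910422272/125863402867891943399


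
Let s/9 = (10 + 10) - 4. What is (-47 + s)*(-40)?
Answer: -3880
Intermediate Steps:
s = 144 (s = 9*((10 + 10) - 4) = 9*(20 - 4) = 9*16 = 144)
(-47 + s)*(-40) = (-47 + 144)*(-40) = 97*(-40) = -3880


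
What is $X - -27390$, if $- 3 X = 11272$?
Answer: $\frac{70898}{3} \approx 23633.0$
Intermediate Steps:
$X = - \frac{11272}{3}$ ($X = \left(- \frac{1}{3}\right) 11272 = - \frac{11272}{3} \approx -3757.3$)
$X - -27390 = - \frac{11272}{3} - -27390 = - \frac{11272}{3} + 27390 = \frac{70898}{3}$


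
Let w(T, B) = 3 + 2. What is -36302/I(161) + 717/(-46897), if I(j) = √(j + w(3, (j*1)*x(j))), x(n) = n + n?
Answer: -717/46897 - 18151*√166/83 ≈ -2817.6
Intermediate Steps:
x(n) = 2*n
w(T, B) = 5
I(j) = √(5 + j) (I(j) = √(j + 5) = √(5 + j))
-36302/I(161) + 717/(-46897) = -36302/√(5 + 161) + 717/(-46897) = -36302*√166/166 + 717*(-1/46897) = -18151*√166/83 - 717/46897 = -717/46897 - 18151*√166/83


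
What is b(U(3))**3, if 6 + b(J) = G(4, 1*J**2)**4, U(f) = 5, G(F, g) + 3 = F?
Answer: -125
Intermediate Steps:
G(F, g) = -3 + F
b(J) = -5 (b(J) = -6 + (-3 + 4)**4 = -6 + 1**4 = -6 + 1 = -5)
b(U(3))**3 = (-5)**3 = -125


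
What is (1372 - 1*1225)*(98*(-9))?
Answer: -129654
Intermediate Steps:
(1372 - 1*1225)*(98*(-9)) = (1372 - 1225)*(-882) = 147*(-882) = -129654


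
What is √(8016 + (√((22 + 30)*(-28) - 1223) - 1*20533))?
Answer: √(-12517 + I*√2679) ≈ 0.2313 + 111.88*I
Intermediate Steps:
√(8016 + (√((22 + 30)*(-28) - 1223) - 1*20533)) = √(8016 + (√(52*(-28) - 1223) - 20533)) = √(8016 + (√(-1456 - 1223) - 20533)) = √(8016 + (√(-2679) - 20533)) = √(8016 + (I*√2679 - 20533)) = √(8016 + (-20533 + I*√2679)) = √(-12517 + I*√2679)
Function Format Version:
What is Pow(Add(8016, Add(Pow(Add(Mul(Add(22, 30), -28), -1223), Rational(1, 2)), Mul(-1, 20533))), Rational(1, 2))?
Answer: Pow(Add(-12517, Mul(I, Pow(2679, Rational(1, 2)))), Rational(1, 2)) ≈ Add(0.2313, Mul(111.88, I))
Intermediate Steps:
Pow(Add(8016, Add(Pow(Add(Mul(Add(22, 30), -28), -1223), Rational(1, 2)), Mul(-1, 20533))), Rational(1, 2)) = Pow(Add(8016, Add(Pow(Add(Mul(52, -28), -1223), Rational(1, 2)), -20533)), Rational(1, 2)) = Pow(Add(8016, Add(Pow(Add(-1456, -1223), Rational(1, 2)), -20533)), Rational(1, 2)) = Pow(Add(8016, Add(Pow(-2679, Rational(1, 2)), -20533)), Rational(1, 2)) = Pow(Add(8016, Add(Mul(I, Pow(2679, Rational(1, 2))), -20533)), Rational(1, 2)) = Pow(Add(8016, Add(-20533, Mul(I, Pow(2679, Rational(1, 2))))), Rational(1, 2)) = Pow(Add(-12517, Mul(I, Pow(2679, Rational(1, 2)))), Rational(1, 2))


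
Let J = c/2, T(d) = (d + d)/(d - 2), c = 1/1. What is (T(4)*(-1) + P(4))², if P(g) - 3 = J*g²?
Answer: 49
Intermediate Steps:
c = 1
T(d) = 2*d/(-2 + d) (T(d) = (2*d)/(-2 + d) = 2*d/(-2 + d))
J = ½ (J = 1/2 = 1*(½) = ½ ≈ 0.50000)
P(g) = 3 + g²/2
(T(4)*(-1) + P(4))² = ((2*4/(-2 + 4))*(-1) + (3 + (½)*4²))² = ((2*4/2)*(-1) + (3 + (½)*16))² = ((2*4*(½))*(-1) + (3 + 8))² = (4*(-1) + 11)² = (-4 + 11)² = 7² = 49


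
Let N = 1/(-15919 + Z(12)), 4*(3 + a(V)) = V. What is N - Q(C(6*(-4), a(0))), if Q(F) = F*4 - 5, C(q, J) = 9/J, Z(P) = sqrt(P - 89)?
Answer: 4308032927/253414638 - I*sqrt(77)/253414638 ≈ 17.0 - 3.4627e-8*I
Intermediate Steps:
Z(P) = sqrt(-89 + P)
a(V) = -3 + V/4
N = 1/(-15919 + I*sqrt(77)) (N = 1/(-15919 + sqrt(-89 + 12)) = 1/(-15919 + sqrt(-77)) = 1/(-15919 + I*sqrt(77)) ≈ -6.2818e-5 - 3.46e-8*I)
Q(F) = -5 + 4*F (Q(F) = 4*F - 5 = -5 + 4*F)
N - Q(C(6*(-4), a(0))) = (-15919/253414638 - I*sqrt(77)/253414638) - (-5 + 4*(9/(-3 + (1/4)*0))) = (-15919/253414638 - I*sqrt(77)/253414638) - (-5 + 4*(9/(-3 + 0))) = (-15919/253414638 - I*sqrt(77)/253414638) - (-5 + 4*(9/(-3))) = (-15919/253414638 - I*sqrt(77)/253414638) - (-5 + 4*(9*(-1/3))) = (-15919/253414638 - I*sqrt(77)/253414638) - (-5 + 4*(-3)) = (-15919/253414638 - I*sqrt(77)/253414638) - (-5 - 12) = (-15919/253414638 - I*sqrt(77)/253414638) - 1*(-17) = (-15919/253414638 - I*sqrt(77)/253414638) + 17 = 4308032927/253414638 - I*sqrt(77)/253414638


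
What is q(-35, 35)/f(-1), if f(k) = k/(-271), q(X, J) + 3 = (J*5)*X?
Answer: -1660688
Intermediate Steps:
q(X, J) = -3 + 5*J*X (q(X, J) = -3 + (J*5)*X = -3 + (5*J)*X = -3 + 5*J*X)
f(k) = -k/271 (f(k) = k*(-1/271) = -k/271)
q(-35, 35)/f(-1) = (-3 + 5*35*(-35))/((-1/271*(-1))) = (-3 - 6125)/(1/271) = -6128*271 = -1660688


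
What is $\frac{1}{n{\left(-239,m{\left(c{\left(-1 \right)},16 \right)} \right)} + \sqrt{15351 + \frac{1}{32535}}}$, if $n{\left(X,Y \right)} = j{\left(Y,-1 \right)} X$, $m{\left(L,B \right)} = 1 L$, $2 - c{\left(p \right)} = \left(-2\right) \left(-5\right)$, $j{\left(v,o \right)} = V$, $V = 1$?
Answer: $- \frac{7775865}{1358986949} - \frac{3 \sqrt{1805492901390}}{1358986949} \approx -0.008688$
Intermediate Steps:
$j{\left(v,o \right)} = 1$
$c{\left(p \right)} = -8$ ($c{\left(p \right)} = 2 - \left(-2\right) \left(-5\right) = 2 - 10 = -8$)
$m{\left(L,B \right)} = L$
$n{\left(X,Y \right)} = X$ ($n{\left(X,Y \right)} = 1 X = X$)
$\frac{1}{n{\left(-239,m{\left(c{\left(-1 \right)},16 \right)} \right)} + \sqrt{15351 + \frac{1}{32535}}} = \frac{1}{-239 + \sqrt{15351 + \frac{1}{32535}}} = \frac{1}{-239 + \sqrt{\frac{499444786}{32535}}} = \frac{1}{-239 + \frac{\sqrt{1805492901390}}{10845}}$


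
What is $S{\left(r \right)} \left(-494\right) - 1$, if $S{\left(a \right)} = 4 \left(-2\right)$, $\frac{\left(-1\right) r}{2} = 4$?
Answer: $3951$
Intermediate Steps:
$r = -8$ ($r = \left(-2\right) 4 = -8$)
$S{\left(a \right)} = -8$
$S{\left(r \right)} \left(-494\right) - 1 = \left(-8\right) \left(-494\right) - 1 = 3952 - 1 = 3951$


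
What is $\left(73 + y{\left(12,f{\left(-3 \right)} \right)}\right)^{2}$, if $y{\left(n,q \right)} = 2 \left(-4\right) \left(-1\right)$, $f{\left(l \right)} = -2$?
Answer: $6561$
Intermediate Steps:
$y{\left(n,q \right)} = 8$ ($y{\left(n,q \right)} = \left(-8\right) \left(-1\right) = 8$)
$\left(73 + y{\left(12,f{\left(-3 \right)} \right)}\right)^{2} = \left(73 + 8\right)^{2} = 81^{2} = 6561$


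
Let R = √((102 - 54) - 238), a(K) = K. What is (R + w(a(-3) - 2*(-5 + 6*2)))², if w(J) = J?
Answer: (17 - I*√190)² ≈ 99.0 - 468.66*I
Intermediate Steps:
R = I*√190 (R = √(48 - 238) = √(-190) = I*√190 ≈ 13.784*I)
(R + w(a(-3) - 2*(-5 + 6*2)))² = (I*√190 + (-3 - 2*(-5 + 6*2)))² = (I*√190 + (-3 - 2*(-5 + 12)))² = (I*√190 + (-3 - 2*7))² = (I*√190 + (-3 - 14))² = (I*√190 - 17)² = (-17 + I*√190)²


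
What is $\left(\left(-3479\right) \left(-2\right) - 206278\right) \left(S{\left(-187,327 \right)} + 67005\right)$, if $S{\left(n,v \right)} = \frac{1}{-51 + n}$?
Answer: $- \frac{1589296855740}{119} \approx -1.3355 \cdot 10^{10}$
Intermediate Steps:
$\left(\left(-3479\right) \left(-2\right) - 206278\right) \left(S{\left(-187,327 \right)} + 67005\right) = \left(\left(-3479\right) \left(-2\right) - 206278\right) \left(\frac{1}{-51 - 187} + 67005\right) = \left(6958 - 206278\right) \left(\frac{1}{-238} + 67005\right) = - 199320 \left(- \frac{1}{238} + 67005\right) = \left(-199320\right) \frac{15947189}{238} = - \frac{1589296855740}{119}$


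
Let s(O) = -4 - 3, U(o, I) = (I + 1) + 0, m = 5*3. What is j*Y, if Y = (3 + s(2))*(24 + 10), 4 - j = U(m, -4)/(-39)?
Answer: -6936/13 ≈ -533.54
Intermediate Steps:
m = 15
U(o, I) = 1 + I (U(o, I) = (1 + I) + 0 = 1 + I)
s(O) = -7
j = 51/13 (j = 4 - (1 - 4)/(-39) = 4 - (-3)*(-1)/39 = 4 - 1*1/13 = 4 - 1/13 = 51/13 ≈ 3.9231)
Y = -136 (Y = (3 - 7)*(24 + 10) = -4*34 = -136)
j*Y = (51/13)*(-136) = -6936/13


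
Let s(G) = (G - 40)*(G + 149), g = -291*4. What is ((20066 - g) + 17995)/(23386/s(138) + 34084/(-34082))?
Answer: -9400176443175/40401233 ≈ -2.3267e+5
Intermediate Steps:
g = -1164
s(G) = (-40 + G)*(149 + G)
((20066 - g) + 17995)/(23386/s(138) + 34084/(-34082)) = ((20066 - 1*(-1164)) + 17995)/(23386/(-5960 + 138² + 109*138) + 34084/(-34082)) = ((20066 + 1164) + 17995)/(23386/(-5960 + 19044 + 15042) + 34084*(-1/34082)) = (21230 + 17995)/(23386/28126 - 17042/17041) = 39225/(23386*(1/28126) - 17042/17041) = 39225/(11693/14063 - 17042/17041) = 39225/(-40401233/239647583) = 39225*(-239647583/40401233) = -9400176443175/40401233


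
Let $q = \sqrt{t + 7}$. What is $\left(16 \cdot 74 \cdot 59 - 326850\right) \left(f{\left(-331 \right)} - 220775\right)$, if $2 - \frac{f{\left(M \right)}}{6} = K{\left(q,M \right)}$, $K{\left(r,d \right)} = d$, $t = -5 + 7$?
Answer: $56224376338$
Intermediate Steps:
$t = 2$
$q = 3$ ($q = \sqrt{2 + 7} = \sqrt{9} = 3$)
$f{\left(M \right)} = 12 - 6 M$
$\left(16 \cdot 74 \cdot 59 - 326850\right) \left(f{\left(-331 \right)} - 220775\right) = \left(16 \cdot 74 \cdot 59 - 326850\right) \left(\left(12 - -1986\right) - 220775\right) = \left(1184 \cdot 59 - 326850\right) \left(\left(12 + 1986\right) - 220775\right) = \left(69856 - 326850\right) \left(1998 - 220775\right) = \left(-256994\right) \left(-218777\right) = 56224376338$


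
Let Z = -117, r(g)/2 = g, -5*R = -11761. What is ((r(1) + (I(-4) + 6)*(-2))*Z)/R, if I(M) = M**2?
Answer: 24570/11761 ≈ 2.0891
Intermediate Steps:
R = 11761/5 (R = -1/5*(-11761) = 11761/5 ≈ 2352.2)
r(g) = 2*g
((r(1) + (I(-4) + 6)*(-2))*Z)/R = ((2*1 + ((-4)**2 + 6)*(-2))*(-117))/(11761/5) = ((2 + (16 + 6)*(-2))*(-117))*(5/11761) = ((2 + 22*(-2))*(-117))*(5/11761) = ((2 - 44)*(-117))*(5/11761) = -42*(-117)*(5/11761) = 4914*(5/11761) = 24570/11761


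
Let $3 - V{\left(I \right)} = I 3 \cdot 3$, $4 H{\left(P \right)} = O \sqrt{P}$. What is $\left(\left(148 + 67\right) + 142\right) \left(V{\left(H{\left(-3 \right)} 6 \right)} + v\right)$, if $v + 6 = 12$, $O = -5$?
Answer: $3213 + \frac{48195 i \sqrt{3}}{2} \approx 3213.0 + 41738.0 i$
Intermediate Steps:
$v = 6$ ($v = -6 + 12 = 6$)
$H{\left(P \right)} = - \frac{5 \sqrt{P}}{4}$ ($H{\left(P \right)} = \frac{\left(-5\right) \sqrt{P}}{4} = - \frac{5 \sqrt{P}}{4}$)
$V{\left(I \right)} = 3 - 9 I$ ($V{\left(I \right)} = 3 - I 3 \cdot 3 = 3 - 3 I 3 = 3 - 9 I$)
$\left(\left(148 + 67\right) + 142\right) \left(V{\left(H{\left(-3 \right)} 6 \right)} + v\right) = \left(\left(148 + 67\right) + 142\right) \left(\left(3 - 9 - \frac{5 \sqrt{-3}}{4} \cdot 6\right) + 6\right) = \left(215 + 142\right) \left(\left(3 - 9 - \frac{5 i \sqrt{3}}{4} \cdot 6\right) + 6\right) = 357 \left(\left(3 - 9 - \frac{5 i \sqrt{3}}{4} \cdot 6\right) + 6\right) = 357 \left(\left(3 - 9 \left(- \frac{15 i \sqrt{3}}{2}\right)\right) + 6\right) = 357 \left(\left(3 + \frac{135 i \sqrt{3}}{2}\right) + 6\right) = 357 \left(9 + \frac{135 i \sqrt{3}}{2}\right) = 3213 + \frac{48195 i \sqrt{3}}{2}$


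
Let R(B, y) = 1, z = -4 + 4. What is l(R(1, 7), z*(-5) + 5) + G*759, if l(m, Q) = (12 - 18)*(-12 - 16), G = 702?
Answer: 532986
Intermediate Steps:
z = 0
l(m, Q) = 168 (l(m, Q) = -6*(-28) = 168)
l(R(1, 7), z*(-5) + 5) + G*759 = 168 + 702*759 = 168 + 532818 = 532986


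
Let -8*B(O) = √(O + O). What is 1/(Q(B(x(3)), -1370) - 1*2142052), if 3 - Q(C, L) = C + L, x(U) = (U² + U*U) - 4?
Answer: -34250864/73320105296649 - 4*√7/73320105296649 ≈ -4.6714e-7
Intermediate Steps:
x(U) = -4 + 2*U² (x(U) = (U² + U²) - 4 = 2*U² - 4 = -4 + 2*U²)
B(O) = -√2*√O/8 (B(O) = -√(O + O)/8 = -√2*√O/8)
Q(C, L) = 3 - C - L (Q(C, L) = 3 - (C + L) = 3 + (-C - L) = 3 - C - L)
1/(Q(B(x(3)), -1370) - 1*2142052) = 1/((3 - (-1)*√2*√(-4 + 2*3²)/8 - 1*(-1370)) - 1*2142052) = 1/((3 - (-1)*√2*√(-4 + 2*9)/8 + 1370) - 2142052) = 1/((3 - (-1)*√2*√(-4 + 18)/8 + 1370) - 2142052) = 1/((3 - (-1)*√2*√14/8 + 1370) - 2142052) = 1/((3 - (-1)*√7/4 + 1370) - 2142052) = 1/((3 + √7/4 + 1370) - 2142052) = 1/((1373 + √7/4) - 2142052) = 1/(-2140679 + √7/4)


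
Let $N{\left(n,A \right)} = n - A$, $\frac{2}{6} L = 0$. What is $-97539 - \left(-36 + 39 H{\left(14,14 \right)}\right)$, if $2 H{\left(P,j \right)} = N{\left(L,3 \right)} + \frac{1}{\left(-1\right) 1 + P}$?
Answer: $-97446$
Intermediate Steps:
$L = 0$ ($L = 3 \cdot 0 = 0$)
$H{\left(P,j \right)} = - \frac{3}{2} + \frac{1}{2 \left(-1 + P\right)}$ ($H{\left(P,j \right)} = \frac{\left(0 - 3\right) + \frac{1}{\left(-1\right) 1 + P}}{2} = \frac{\left(0 - 3\right) + \frac{1}{-1 + P}}{2} = \frac{-3 + \frac{1}{-1 + P}}{2} = - \frac{3}{2} + \frac{1}{2 \left(-1 + P\right)}$)
$-97539 - \left(-36 + 39 H{\left(14,14 \right)}\right) = -97539 + \left(- 39 \frac{4 - 42}{2 \left(-1 + 14\right)} + \left(9 - -27\right)\right) = -97539 + \left(- 39 \frac{4 - 42}{2 \cdot 13} + \left(9 + 27\right)\right) = -97539 - \left(-36 + 39 \cdot \frac{1}{2} \cdot \frac{1}{13} \left(-38\right)\right) = -97539 + \left(\left(-39\right) \left(- \frac{19}{13}\right) + 36\right) = -97539 + \left(57 + 36\right) = -97539 + 93 = -97446$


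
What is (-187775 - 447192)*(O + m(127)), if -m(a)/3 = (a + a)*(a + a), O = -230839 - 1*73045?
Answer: 315852904744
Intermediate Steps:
O = -303884 (O = -230839 - 73045 = -303884)
m(a) = -12*a**2 (m(a) = -3*(a + a)*(a + a) = -3*2*a*2*a = -12*a**2)
(-187775 - 447192)*(O + m(127)) = (-187775 - 447192)*(-303884 - 12*127**2) = -634967*(-303884 - 12*16129) = -634967*(-303884 - 193548) = -634967*(-497432) = 315852904744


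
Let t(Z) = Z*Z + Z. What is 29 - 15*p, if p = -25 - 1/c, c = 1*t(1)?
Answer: 823/2 ≈ 411.50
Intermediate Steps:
t(Z) = Z + Z**2 (t(Z) = Z**2 + Z = Z + Z**2)
c = 2 (c = 1*(1*(1 + 1)) = 1*(1*2) = 1*2 = 2)
p = -51/2 (p = -25 - 1/2 = -51/2 ≈ -25.500)
29 - 15*p = 29 - 15*(-51/2) = 29 + 765/2 = 823/2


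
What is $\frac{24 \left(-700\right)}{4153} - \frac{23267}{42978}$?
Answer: $- \frac{818658251}{178487634} \approx -4.5866$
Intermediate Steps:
$\frac{24 \left(-700\right)}{4153} - \frac{23267}{42978} = \left(-16800\right) \frac{1}{4153} - \frac{23267}{42978} = - \frac{16800}{4153} - \frac{23267}{42978} = - \frac{818658251}{178487634}$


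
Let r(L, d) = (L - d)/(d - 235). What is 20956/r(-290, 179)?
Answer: 167648/67 ≈ 2502.2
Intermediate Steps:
r(L, d) = (L - d)/(-235 + d)
20956/r(-290, 179) = 20956/(((-290 - 1*179)/(-235 + 179))) = 20956/(((-290 - 179)/(-56))) = 20956/((-1/56*(-469))) = 20956/(67/8) = 20956*(8/67) = 167648/67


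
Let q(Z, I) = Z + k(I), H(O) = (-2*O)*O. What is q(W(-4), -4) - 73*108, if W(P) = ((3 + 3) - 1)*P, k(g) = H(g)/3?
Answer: -23744/3 ≈ -7914.7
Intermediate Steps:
H(O) = -2*O²
k(g) = -2*g²/3
W(P) = 5*P (W(P) = (6 - 1)*P = 5*P)
q(Z, I) = Z - 2*I²/3
q(W(-4), -4) - 73*108 = (5*(-4) - ⅔*(-4)²) - 73*108 = (-20 - ⅔*16) - 7884 = (-20 - 32/3) - 7884 = -92/3 - 7884 = -23744/3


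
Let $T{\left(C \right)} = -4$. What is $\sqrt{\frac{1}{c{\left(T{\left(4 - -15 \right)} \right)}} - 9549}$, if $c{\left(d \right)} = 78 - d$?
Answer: $\frac{i \sqrt{64207394}}{82} \approx 97.719 i$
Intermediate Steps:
$\sqrt{\frac{1}{c{\left(T{\left(4 - -15 \right)} \right)}} - 9549} = \sqrt{\frac{1}{78 - -4} - 9549} = \sqrt{\frac{1}{78 + 4} - 9549} = \sqrt{\frac{1}{82} - 9549} = \sqrt{- \frac{783017}{82}} = \frac{i \sqrt{64207394}}{82}$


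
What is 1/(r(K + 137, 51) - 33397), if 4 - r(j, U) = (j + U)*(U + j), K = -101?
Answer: -1/40962 ≈ -2.4413e-5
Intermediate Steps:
r(j, U) = 4 - (U + j)² (r(j, U) = 4 - (j + U)*(U + j) = 4 - (U + j)*(U + j) = 4 - (U + j)²)
1/(r(K + 137, 51) - 33397) = 1/((4 - (51 + (-101 + 137))²) - 33397) = 1/((4 - (51 + 36)²) - 33397) = 1/((4 - 1*87²) - 33397) = 1/((4 - 1*7569) - 33397) = 1/((4 - 7569) - 33397) = 1/(-7565 - 33397) = 1/(-40962) = -1/40962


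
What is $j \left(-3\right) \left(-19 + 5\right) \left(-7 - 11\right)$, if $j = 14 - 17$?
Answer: $2268$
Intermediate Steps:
$j = -3$ ($j = 14 - 17 = -3$)
$j \left(-3\right) \left(-19 + 5\right) \left(-7 - 11\right) = \left(-3\right) \left(-3\right) \left(-19 + 5\right) \left(-7 - 11\right) = 9 \left(\left(-14\right) \left(-18\right)\right) = 9 \cdot 252 = 2268$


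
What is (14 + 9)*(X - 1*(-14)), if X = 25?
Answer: 897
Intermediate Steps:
(14 + 9)*(X - 1*(-14)) = (14 + 9)*(25 - 1*(-14)) = 23*(25 + 14) = 23*39 = 897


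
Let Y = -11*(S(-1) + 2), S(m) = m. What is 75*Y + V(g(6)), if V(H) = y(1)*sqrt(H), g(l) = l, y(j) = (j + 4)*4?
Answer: -825 + 20*sqrt(6) ≈ -776.01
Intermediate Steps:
y(j) = 16 + 4*j (y(j) = (4 + j)*4 = 16 + 4*j)
Y = -11 (Y = -11*(-1 + 2) = -11*1 = -11)
V(H) = 20*sqrt(H) (V(H) = (16 + 4*1)*sqrt(H) = (16 + 4)*sqrt(H) = 20*sqrt(H))
75*Y + V(g(6)) = 75*(-11) + 20*sqrt(6) = -825 + 20*sqrt(6)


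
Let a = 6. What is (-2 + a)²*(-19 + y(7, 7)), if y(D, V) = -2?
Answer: -336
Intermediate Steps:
(-2 + a)²*(-19 + y(7, 7)) = (-2 + 6)²*(-19 - 2) = 4²*(-21) = 16*(-21) = -336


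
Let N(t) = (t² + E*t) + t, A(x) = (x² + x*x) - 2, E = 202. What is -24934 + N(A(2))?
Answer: -23680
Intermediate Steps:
A(x) = -2 + 2*x² (A(x) = (x² + x²) - 2 = 2*x² - 2 = -2 + 2*x²)
N(t) = t² + 203*t (N(t) = (t² + 202*t) + t = t² + 203*t)
-24934 + N(A(2)) = -24934 + (-2 + 2*2²)*(203 + (-2 + 2*2²)) = -24934 + (-2 + 2*4)*(203 + (-2 + 2*4)) = -24934 + (-2 + 8)*(203 + (-2 + 8)) = -24934 + 6*(203 + 6) = -24934 + 6*209 = -24934 + 1254 = -23680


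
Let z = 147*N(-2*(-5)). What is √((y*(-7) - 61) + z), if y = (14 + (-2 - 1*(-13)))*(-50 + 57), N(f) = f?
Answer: 2*√46 ≈ 13.565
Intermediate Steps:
z = 1470 (z = 147*(-2*(-5)) = 147*10 = 1470)
y = 175 (y = (14 + (-2 + 13))*7 = (14 + 11)*7 = 25*7 = 175)
√((y*(-7) - 61) + z) = √((175*(-7) - 61) + 1470) = √((-1225 - 61) + 1470) = √(-1286 + 1470) = √184 = 2*√46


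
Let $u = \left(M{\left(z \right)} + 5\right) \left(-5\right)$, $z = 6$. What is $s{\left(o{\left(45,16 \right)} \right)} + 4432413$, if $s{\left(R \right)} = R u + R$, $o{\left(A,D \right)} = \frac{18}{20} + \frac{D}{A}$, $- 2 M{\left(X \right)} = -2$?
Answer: $\frac{398913893}{90} \approx 4.4324 \cdot 10^{6}$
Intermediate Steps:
$M{\left(X \right)} = 1$ ($M{\left(X \right)} = \left(- \frac{1}{2}\right) \left(-2\right) = 1$)
$u = -30$ ($u = \left(1 + 5\right) \left(-5\right) = 6 \left(-5\right) = -30$)
$o{\left(A,D \right)} = \frac{9}{10} + \frac{D}{A}$ ($o{\left(A,D \right)} = 18 \cdot \frac{1}{20} + \frac{D}{A} = \frac{9}{10} + \frac{D}{A}$)
$s{\left(R \right)} = - 29 R$ ($s{\left(R \right)} = R \left(-30\right) + R = - 30 R + R = - 29 R$)
$s{\left(o{\left(45,16 \right)} \right)} + 4432413 = - 29 \left(\frac{9}{10} + \frac{16}{45}\right) + 4432413 = \left(-29\right) \frac{113}{90} + 4432413 = - \frac{3277}{90} + 4432413 = \frac{398913893}{90}$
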